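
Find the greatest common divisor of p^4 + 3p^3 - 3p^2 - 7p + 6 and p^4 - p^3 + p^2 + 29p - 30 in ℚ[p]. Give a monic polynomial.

p^2 + 2p - 3

Apply the Euclidean algorithm:
  p^4 + 3p^3 - 3p^2 - 7p + 6 = (p^4 - p^3 + p^2 + 29p - 30) + (4p^3 - 4p^2 - 36p + 36)
  p^4 - p^3 + p^2 + 29p - 30 = ((1/4)p)(4p^3 - 4p^2 - 36p + 36) + (10p^2 + 20p - 30)
  4p^3 - 4p^2 - 36p + 36 = ((2/5)p - 6/5)(10p^2 + 20p - 30) + (0)
Last nonzero remainder: 10p^2 + 20p - 30. Dividing through by 10 gives the monic gcd p^2 + 2p - 3.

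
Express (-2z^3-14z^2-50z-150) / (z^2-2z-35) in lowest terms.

(-2z^2-4z-30)/(z-7)

Repeated division with remainder:
  -2z^3-14z^2-50z-150 = (-2z-18)(z^2-2z-35) + (-156z-780)
  z^2-2z-35 = (-(1/156)z+7/156)(-156z-780) + (0)
Last nonzero remainder: -156z-780. Dividing through by -156 gives the monic gcd z+5.
Cancel z+5 from numerator and denominator to get the reduced form.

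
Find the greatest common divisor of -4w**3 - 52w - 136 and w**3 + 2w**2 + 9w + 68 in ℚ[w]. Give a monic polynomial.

w**2 - 2w + 17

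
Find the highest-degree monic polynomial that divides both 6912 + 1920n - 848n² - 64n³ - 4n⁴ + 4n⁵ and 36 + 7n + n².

By polynomial division,
  4n⁵ - 4n⁴ - 64n³ - 848n² + 1920n + 6912 = (4n³ - 32n² + 16n + 192)(n² + 7n + 36) + (0)
The last nonzero remainder n² + 7n + 36 is already monic.

36 + 7n + n²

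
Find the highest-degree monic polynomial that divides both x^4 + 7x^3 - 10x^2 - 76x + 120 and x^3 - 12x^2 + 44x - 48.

Apply the Euclidean algorithm:
  x^4 + 7x^3 - 10x^2 - 76x + 120 = (x + 19)(x^3 - 12x^2 + 44x - 48) + (174x^2 - 864x + 1032)
  x^3 - 12x^2 + 44x - 48 = ((1/174)x - 34/841)(174x^2 - 864x + 1032) + ((2640/841)x - 5280/841)
  174x^2 - 864x + 1032 = ((24389/440)x - 36163/220)((2640/841)x - 5280/841) + (0)
Last nonzero remainder: (2640/841)x - 5280/841. Dividing through by 2640/841 gives the monic gcd x - 2.

x - 2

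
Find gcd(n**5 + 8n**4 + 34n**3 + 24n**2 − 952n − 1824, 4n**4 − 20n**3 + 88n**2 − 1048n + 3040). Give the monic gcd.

Repeated division with remainder:
  n**5 + 8n**4 + 34n**3 + 24n**2 − 952n − 1824 = ((1/4)n + 13/4)(4n**4 − 20n**3 + 88n**2 − 1048n + 3040) + (77n**3 + 1694n − 11704)
  4n**4 − 20n**3 + 88n**2 − 1048n + 3040 = ((4/77)n − 20/77)(77n**3 + 1694n − 11704) + (0)
Last nonzero remainder: 77n**3 + 1694n − 11704. Dividing through by 77 gives the monic gcd n**3 + 22n − 152.

n**3 + 22n − 152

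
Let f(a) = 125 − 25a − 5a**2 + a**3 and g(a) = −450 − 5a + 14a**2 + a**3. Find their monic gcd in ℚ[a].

−5 + a

Apply the Euclidean algorithm:
  a**3 − 5a**2 − 25a + 125 = (a**3 + 14a**2 − 5a − 450) + (−19a**2 − 20a + 575)
  a**3 + 14a**2 − 5a − 450 = (−(1/19)a − 246/361)(−19a**2 − 20a + 575) + ((4200/361)a − 21000/361)
  −19a**2 − 20a + 575 = (−(6859/4200)a − 8303/840)((4200/361)a − 21000/361) + (0)
Last nonzero remainder: (4200/361)a − 21000/361. Dividing through by 4200/361 gives the monic gcd a − 5.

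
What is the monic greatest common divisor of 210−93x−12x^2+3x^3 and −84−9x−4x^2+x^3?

−7+x

Repeated division with remainder:
  3x^3−12x^2−93x+210 = (3)(x^3−4x^2−9x−84) + (−66x+462)
  x^3−4x^2−9x−84 = (−(1/66)x^2−(1/22)x−2/11)(−66x+462) + (0)
Last nonzero remainder: −66x+462. Dividing through by −66 gives the monic gcd x−7.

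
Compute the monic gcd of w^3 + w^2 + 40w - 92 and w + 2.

Repeated division with remainder:
  w^3 + w^2 + 40w - 92 = (w^2 - w + 42)(w + 2) + (-176)
  w + 2 = (-(1/176)w - 1/88)(-176) + (0)
The last nonzero remainder is the constant -176, so the polynomials are coprime and gcd = 1.

1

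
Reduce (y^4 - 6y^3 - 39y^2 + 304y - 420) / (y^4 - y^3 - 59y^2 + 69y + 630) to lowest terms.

(y - 2)/(y + 3)

By polynomial division,
  y^4 - 6y^3 - 39y^2 + 304y - 420 = (y^4 - y^3 - 59y^2 + 69y + 630) + (-5y^3 + 20y^2 + 235y - 1050)
  y^4 - y^3 - 59y^2 + 69y + 630 = (-(1/5)y - 3/5)(-5y^3 + 20y^2 + 235y - 1050) + (0)
Last nonzero remainder: -5y^3 + 20y^2 + 235y - 1050. Dividing through by -5 gives the monic gcd y^3 - 4y^2 - 47y + 210.
Cancel y^3 - 4y^2 - 47y + 210 from numerator and denominator to get the reduced form.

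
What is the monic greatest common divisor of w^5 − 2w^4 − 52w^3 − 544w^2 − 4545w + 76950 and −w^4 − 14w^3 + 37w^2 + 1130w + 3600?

w^2 + w − 90

Apply the Euclidean algorithm:
  w^5 − 2w^4 − 52w^3 − 544w^2 − 4545w + 76950 = (−w + 16)(−w^4 − 14w^3 + 37w^2 + 1130w + 3600) + (209w^3 − 6w^2 − 19025w + 19350)
  −w^4 − 14w^3 + 37w^2 + 1130w + 3600 = (−(1/209)w − 2932/43681)(209w^3 − 6w^2 − 19025w + 19350) + (−(2377620/43681)w^2 − (2377620/43681)w + 213985800/43681)
  209w^3 − 6w^2 − 19025w + 19350 = (−(9129329/2377620)w + 1878283/475524)(−(2377620/43681)w^2 − (2377620/43681)w + 213985800/43681) + (0)
Last nonzero remainder: −(2377620/43681)w^2 − (2377620/43681)w + 213985800/43681. Dividing through by −2377620/43681 gives the monic gcd w^2 + w − 90.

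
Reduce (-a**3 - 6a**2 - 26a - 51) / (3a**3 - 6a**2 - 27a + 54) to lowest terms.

(-a**2 - 3a - 17)/(3a**2 - 15a + 18)

Apply the Euclidean algorithm:
  -a**3 - 6a**2 - 26a - 51 = (-1/3)(3a**3 - 6a**2 - 27a + 54) + (-8a**2 - 35a - 33)
  3a**3 - 6a**2 - 27a + 54 = (-(3/8)a + 153/64)(-8a**2 - 35a - 33) + ((2835/64)a + 8505/64)
  -8a**2 - 35a - 33 = (-(512/2835)a - 704/2835)((2835/64)a + 8505/64) + (0)
Last nonzero remainder: (2835/64)a + 8505/64. Dividing through by 2835/64 gives the monic gcd a + 3.
Cancel a + 3 from numerator and denominator to get the reduced form.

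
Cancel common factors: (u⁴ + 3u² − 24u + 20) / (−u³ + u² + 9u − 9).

By polynomial division,
  u⁴ + 3u² − 24u + 20 = (−u − 1)(−u³ + u² + 9u − 9) + (13u² − 24u + 11)
  −u³ + u² + 9u − 9 = (−(1/13)u − 11/169)(13u² − 24u + 11) + ((1400/169)u − 1400/169)
  13u² − 24u + 11 = ((2197/1400)u − 1859/1400)((1400/169)u − 1400/169) + (0)
Last nonzero remainder: (1400/169)u − 1400/169. Dividing through by 1400/169 gives the monic gcd u − 1.
Cancel u − 1 from numerator and denominator to get the reduced form.

(−u³ − u² − 4u + 20)/(u² − 9)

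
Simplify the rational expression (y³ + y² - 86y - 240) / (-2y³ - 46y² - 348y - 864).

Apply the Euclidean algorithm:
  y³ + y² - 86y - 240 = (-1/2)(-2y³ - 46y² - 348y - 864) + (-22y² - 260y - 672)
  -2y³ - 46y² - 348y - 864 = ((1/11)y + 123/121)(-22y² - 260y - 672) + (-(2736/121)y - 21888/121)
  -22y² - 260y - 672 = ((1331/1368)y + 847/228)(-(2736/121)y - 21888/121) + (0)
Last nonzero remainder: -(2736/121)y - 21888/121. Dividing through by -2736/121 gives the monic gcd y + 8.
Cancel y + 8 from numerator and denominator to get the reduced form.

(-y² + 7y + 30)/(2y² + 30y + 108)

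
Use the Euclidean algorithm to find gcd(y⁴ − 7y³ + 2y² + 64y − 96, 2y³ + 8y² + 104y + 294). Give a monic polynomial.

y + 3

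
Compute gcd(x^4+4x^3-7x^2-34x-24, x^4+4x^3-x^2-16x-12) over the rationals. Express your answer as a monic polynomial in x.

x^2+3x+2

Repeated division with remainder:
  x^4+4x^3-7x^2-34x-24 = (x^4+4x^3-x^2-16x-12) + (-6x^2-18x-12)
  x^4+4x^3-x^2-16x-12 = (-(1/6)x^2-(1/6)x+1)(-6x^2-18x-12) + (0)
Last nonzero remainder: -6x^2-18x-12. Dividing through by -6 gives the monic gcd x^2+3x+2.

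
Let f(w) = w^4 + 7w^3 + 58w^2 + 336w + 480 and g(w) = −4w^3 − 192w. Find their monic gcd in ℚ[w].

Apply the Euclidean algorithm:
  w^4 + 7w^3 + 58w^2 + 336w + 480 = (−(1/4)w − 7/4)(−4w^3 − 192w) + (10w^2 + 480)
  −4w^3 − 192w = (−(2/5)w)(10w^2 + 480) + (0)
Last nonzero remainder: 10w^2 + 480. Dividing through by 10 gives the monic gcd w^2 + 48.

w^2 + 48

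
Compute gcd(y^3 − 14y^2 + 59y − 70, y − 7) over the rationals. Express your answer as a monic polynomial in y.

Apply the Euclidean algorithm:
  y^3 − 14y^2 + 59y − 70 = (y^2 − 7y + 10)(y − 7) + (0)
The last nonzero remainder y − 7 is already monic.

y − 7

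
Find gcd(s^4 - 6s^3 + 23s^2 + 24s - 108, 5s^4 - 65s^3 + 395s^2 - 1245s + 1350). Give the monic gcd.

s^3 - 8s^2 + 39s - 54

By polynomial division,
  s^4 - 6s^3 + 23s^2 + 24s - 108 = (1/5)(5s^4 - 65s^3 + 395s^2 - 1245s + 1350) + (7s^3 - 56s^2 + 273s - 378)
  5s^4 - 65s^3 + 395s^2 - 1245s + 1350 = ((5/7)s - 25/7)(7s^3 - 56s^2 + 273s - 378) + (0)
Last nonzero remainder: 7s^3 - 56s^2 + 273s - 378. Dividing through by 7 gives the monic gcd s^3 - 8s^2 + 39s - 54.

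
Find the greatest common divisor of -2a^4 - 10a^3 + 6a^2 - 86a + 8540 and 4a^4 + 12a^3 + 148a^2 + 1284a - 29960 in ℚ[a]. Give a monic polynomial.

a^2 + 3a - 70

Repeated division with remainder:
  -2a^4 - 10a^3 + 6a^2 - 86a + 8540 = (-1/2)(4a^4 + 12a^3 + 148a^2 + 1284a - 29960) + (-4a^3 + 80a^2 + 556a - 6440)
  4a^4 + 12a^3 + 148a^2 + 1284a - 29960 = (-a - 23)(-4a^3 + 80a^2 + 556a - 6440) + (2544a^2 + 7632a - 178080)
  -4a^3 + 80a^2 + 556a - 6440 = (-(1/636)a + 23/636)(2544a^2 + 7632a - 178080) + (0)
Last nonzero remainder: 2544a^2 + 7632a - 178080. Dividing through by 2544 gives the monic gcd a^2 + 3a - 70.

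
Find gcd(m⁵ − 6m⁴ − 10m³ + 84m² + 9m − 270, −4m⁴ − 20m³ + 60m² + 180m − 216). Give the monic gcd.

m² − 9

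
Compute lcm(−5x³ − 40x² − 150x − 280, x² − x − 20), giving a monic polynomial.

x⁴ + 3x³ − 10x² − 94x − 280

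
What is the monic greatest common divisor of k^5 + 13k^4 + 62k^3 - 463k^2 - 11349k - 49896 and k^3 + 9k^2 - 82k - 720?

k^2 - k - 72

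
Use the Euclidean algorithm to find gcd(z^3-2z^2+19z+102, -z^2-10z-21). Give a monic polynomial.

z+3

Repeated division with remainder:
  z^3-2z^2+19z+102 = (-z+12)(-z^2-10z-21) + (118z+354)
  -z^2-10z-21 = (-(1/118)z-7/118)(118z+354) + (0)
Last nonzero remainder: 118z+354. Dividing through by 118 gives the monic gcd z+3.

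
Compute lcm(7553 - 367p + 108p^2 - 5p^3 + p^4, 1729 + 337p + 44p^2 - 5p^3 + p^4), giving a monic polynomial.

143507 + 38345p + 7403p^2 + 186p^3 + 97p^4 + p^5 + p^6

Euclidean algorithm in ℚ[p]:
  p^4 - 5p^3 + 108p^2 - 367p + 7553 = (p^4 - 5p^3 + 44p^2 + 337p + 1729) + (64p^2 - 704p + 5824)
  p^4 - 5p^3 + 44p^2 + 337p + 1729 = ((1/64)p^2 + (3/32)p + 19/64)(64p^2 - 704p + 5824) + (0)
Last nonzero remainder: 64p^2 - 704p + 5824. Dividing through by 64 gives the monic gcd p^2 - 11p + 91.
Then lcm(f, g) = f·g / gcd(f, g); expanding and making the result monic gives the answer.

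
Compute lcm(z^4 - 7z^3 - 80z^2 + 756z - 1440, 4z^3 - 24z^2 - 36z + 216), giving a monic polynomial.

z^5 - 4z^4 - 101z^3 + 516z^2 + 828z - 4320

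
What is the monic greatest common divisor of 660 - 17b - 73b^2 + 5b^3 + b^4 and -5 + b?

Euclidean algorithm in ℚ[b]:
  b^4 + 5b^3 - 73b^2 - 17b + 660 = (b^3 + 10b^2 - 23b - 132)(b - 5) + (0)
The last nonzero remainder b - 5 is already monic.

-5 + b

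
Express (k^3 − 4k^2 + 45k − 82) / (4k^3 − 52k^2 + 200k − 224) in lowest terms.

Euclidean algorithm in ℚ[k]:
  k^3 − 4k^2 + 45k − 82 = (1/4)(4k^3 − 52k^2 + 200k − 224) + (9k^2 − 5k − 26)
  4k^3 − 52k^2 + 200k − 224 = ((4/9)k − 448/81)(9k^2 − 5k − 26) + ((14896/81)k − 29792/81)
  9k^2 − 5k − 26 = ((729/14896)k + 1053/14896)((14896/81)k − 29792/81) + (0)
Last nonzero remainder: (14896/81)k − 29792/81. Dividing through by 14896/81 gives the monic gcd k − 2.
Cancel k − 2 from numerator and denominator to get the reduced form.

(k^2 − 2k + 41)/(4k^2 − 44k + 112)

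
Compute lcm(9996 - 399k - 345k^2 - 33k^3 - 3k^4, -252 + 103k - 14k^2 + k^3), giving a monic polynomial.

-209916 + 41699k + 2583k^2 - 324k^3 + 68k^4 + k^5 + k^6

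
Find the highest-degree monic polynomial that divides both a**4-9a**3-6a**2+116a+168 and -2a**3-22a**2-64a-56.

By polynomial division,
  a**4-9a**3-6a**2+116a+168 = (-(1/2)a+10)(-2a**3-22a**2-64a-56) + (182a**2+728a+728)
  -2a**3-22a**2-64a-56 = (-(1/91)a-1/13)(182a**2+728a+728) + (0)
Last nonzero remainder: 182a**2+728a+728. Dividing through by 182 gives the monic gcd a**2+4a+4.

a**2+4a+4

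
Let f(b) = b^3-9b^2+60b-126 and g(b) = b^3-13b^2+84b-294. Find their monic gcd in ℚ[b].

By polynomial division,
  b^3-9b^2+60b-126 = (b^3-13b^2+84b-294) + (4b^2-24b+168)
  b^3-13b^2+84b-294 = ((1/4)b-7/4)(4b^2-24b+168) + (0)
Last nonzero remainder: 4b^2-24b+168. Dividing through by 4 gives the monic gcd b^2-6b+42.

b^2-6b+42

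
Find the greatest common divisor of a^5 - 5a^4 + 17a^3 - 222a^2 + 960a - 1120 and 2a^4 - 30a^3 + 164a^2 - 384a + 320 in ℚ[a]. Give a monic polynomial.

a^3 - 10a^2 + 32a - 32

By polynomial division,
  a^5 - 5a^4 + 17a^3 - 222a^2 + 960a - 1120 = ((1/2)a + 5)(2a^4 - 30a^3 + 164a^2 - 384a + 320) + (85a^3 - 850a^2 + 2720a - 2720)
  2a^4 - 30a^3 + 164a^2 - 384a + 320 = ((2/85)a - 2/17)(85a^3 - 850a^2 + 2720a - 2720) + (0)
Last nonzero remainder: 85a^3 - 850a^2 + 2720a - 2720. Dividing through by 85 gives the monic gcd a^3 - 10a^2 + 32a - 32.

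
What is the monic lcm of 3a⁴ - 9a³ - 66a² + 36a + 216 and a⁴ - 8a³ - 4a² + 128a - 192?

a⁶ - 3a⁵ - 38a⁴ + 60a³ + 424a² - 192a - 1152

Euclidean algorithm in ℚ[a]:
  3a⁴ - 9a³ - 66a² + 36a + 216 = (3)(a⁴ - 8a³ - 4a² + 128a - 192) + (15a³ - 54a² - 348a + 792)
  a⁴ - 8a³ - 4a² + 128a - 192 = ((1/15)a - 22/75)(15a³ - 54a² - 348a + 792) + ((84/25)a² - (672/25)a + 1008/25)
  15a³ - 54a² - 348a + 792 = ((125/28)a + 275/14)((84/25)a² - (672/25)a + 1008/25) + (0)
Last nonzero remainder: (84/25)a² - (672/25)a + 1008/25. Dividing through by 84/25 gives the monic gcd a² - 8a + 12.
Then lcm(f, g) = f·g / gcd(f, g); expanding and making the result monic gives the answer.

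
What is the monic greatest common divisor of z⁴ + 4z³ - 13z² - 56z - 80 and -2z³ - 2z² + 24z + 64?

z - 4

Repeated division with remainder:
  z⁴ + 4z³ - 13z² - 56z - 80 = (-(1/2)z - 3/2)(-2z³ - 2z² + 24z + 64) + (-4z² + 12z + 16)
  -2z³ - 2z² + 24z + 64 = ((1/2)z + 2)(-4z² + 12z + 16) + (-8z + 32)
  -4z² + 12z + 16 = ((1/2)z + 1/2)(-8z + 32) + (0)
Last nonzero remainder: -8z + 32. Dividing through by -8 gives the monic gcd z - 4.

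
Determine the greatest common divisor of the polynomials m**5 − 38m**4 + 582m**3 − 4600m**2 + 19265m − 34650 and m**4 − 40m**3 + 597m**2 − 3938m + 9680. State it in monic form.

m**2 − 21m + 110

By polynomial division,
  m**5 − 38m**4 + 582m**3 − 4600m**2 + 19265m − 34650 = (m + 2)(m**4 − 40m**3 + 597m**2 − 3938m + 9680) + (65m**3 − 1856m**2 + 17461m − 54010)
  m**4 − 40m**3 + 597m**2 − 3938m + 9680 = ((1/65)m − 744/4225)(65m**3 − 1856m**2 + 17461m − 54010) + ((6496/4225)m**2 − (136416/4225)m + 142912/845)
  65m**3 − 1856m**2 + 17461m − 54010 = ((274625/6496)m − 2074475/6496)((6496/4225)m**2 − (136416/4225)m + 142912/845) + (0)
Last nonzero remainder: (6496/4225)m**2 − (136416/4225)m + 142912/845. Dividing through by 6496/4225 gives the monic gcd m**2 − 21m + 110.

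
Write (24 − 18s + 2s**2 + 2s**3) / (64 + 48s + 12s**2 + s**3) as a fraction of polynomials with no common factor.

Repeated division with remainder:
  2s**3 + 2s**2 − 18s + 24 = (2)(s**3 + 12s**2 + 48s + 64) + (−22s**2 − 114s − 104)
  s**3 + 12s**2 + 48s + 64 = (−(1/22)s − 75/242)(−22s**2 − 114s − 104) + ((961/121)s + 3844/121)
  −22s**2 − 114s − 104 = (−(2662/961)s − 3146/961)((961/121)s + 3844/121) + (0)
Last nonzero remainder: (961/121)s + 3844/121. Dividing through by 961/121 gives the monic gcd s + 4.
Cancel s + 4 from numerator and denominator to get the reduced form.

(6 − 6s + 2s**2)/(16 + 8s + s**2)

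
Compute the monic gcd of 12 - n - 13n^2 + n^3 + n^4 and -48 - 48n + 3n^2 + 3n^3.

4 + 5n + n^2

Repeated division with remainder:
  n^4 + n^3 - 13n^2 - n + 12 = ((1/3)n)(3n^3 + 3n^2 - 48n - 48) + (3n^2 + 15n + 12)
  3n^3 + 3n^2 - 48n - 48 = (n - 4)(3n^2 + 15n + 12) + (0)
Last nonzero remainder: 3n^2 + 15n + 12. Dividing through by 3 gives the monic gcd n^2 + 5n + 4.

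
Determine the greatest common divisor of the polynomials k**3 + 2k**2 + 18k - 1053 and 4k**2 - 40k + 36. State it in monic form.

Apply the Euclidean algorithm:
  k**3 + 2k**2 + 18k - 1053 = ((1/4)k + 3)(4k**2 - 40k + 36) + (129k - 1161)
  4k**2 - 40k + 36 = ((4/129)k - 4/129)(129k - 1161) + (0)
Last nonzero remainder: 129k - 1161. Dividing through by 129 gives the monic gcd k - 9.

k - 9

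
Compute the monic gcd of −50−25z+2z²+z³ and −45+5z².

Apply the Euclidean algorithm:
  z³+2z²−25z−50 = ((1/5)z+2/5)(5z²−45) + (−16z−32)
  5z²−45 = (−(5/16)z+5/8)(−16z−32) + (−25)
  −16z−32 = ((16/25)z+32/25)(−25) + (0)
The last nonzero remainder is the constant −25, so the polynomials are coprime and gcd = 1.

1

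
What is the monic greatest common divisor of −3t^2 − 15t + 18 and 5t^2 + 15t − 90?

Apply the Euclidean algorithm:
  −3t^2 − 15t + 18 = (−3/5)(5t^2 + 15t − 90) + (−6t − 36)
  5t^2 + 15t − 90 = (−(5/6)t + 5/2)(−6t − 36) + (0)
Last nonzero remainder: −6t − 36. Dividing through by −6 gives the monic gcd t + 6.

t + 6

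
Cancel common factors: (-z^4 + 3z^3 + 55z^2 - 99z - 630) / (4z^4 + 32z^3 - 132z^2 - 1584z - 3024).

By polynomial division,
  -z^4 + 3z^3 + 55z^2 - 99z - 630 = (-1/4)(4z^4 + 32z^3 - 132z^2 - 1584z - 3024) + (11z^3 + 22z^2 - 495z - 1386)
  4z^4 + 32z^3 - 132z^2 - 1584z - 3024 = ((4/11)z + 24/11)(11z^3 + 22z^2 - 495z - 1386) + (0)
Last nonzero remainder: 11z^3 + 22z^2 - 495z - 1386. Dividing through by 11 gives the monic gcd z^3 + 2z^2 - 45z - 126.
Cancel z^3 + 2z^2 - 45z - 126 from numerator and denominator to get the reduced form.

(-z + 5)/(4z + 24)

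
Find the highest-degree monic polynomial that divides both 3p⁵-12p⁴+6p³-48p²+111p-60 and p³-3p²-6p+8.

p²-5p+4

Euclidean algorithm in ℚ[p]:
  3p⁵-12p⁴+6p³-48p²+111p-60 = (3p²-3p+15)(p³-3p²-6p+8) + (-45p²+225p-180)
  p³-3p²-6p+8 = (-(1/45)p-2/45)(-45p²+225p-180) + (0)
Last nonzero remainder: -45p²+225p-180. Dividing through by -45 gives the monic gcd p²-5p+4.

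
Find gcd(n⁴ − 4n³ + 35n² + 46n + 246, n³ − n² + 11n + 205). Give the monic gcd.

n² − 6n + 41

Apply the Euclidean algorithm:
  n⁴ − 4n³ + 35n² + 46n + 246 = (n − 3)(n³ − n² + 11n + 205) + (21n² − 126n + 861)
  n³ − n² + 11n + 205 = ((1/21)n + 5/21)(21n² − 126n + 861) + (0)
Last nonzero remainder: 21n² − 126n + 861. Dividing through by 21 gives the monic gcd n² − 6n + 41.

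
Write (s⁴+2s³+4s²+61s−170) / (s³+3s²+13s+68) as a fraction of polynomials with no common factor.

Apply the Euclidean algorithm:
  s⁴+2s³+4s²+61s−170 = (s−1)(s³+3s²+13s+68) + (−6s²+6s−102)
  s³+3s²+13s+68 = (−(1/6)s−2/3)(−6s²+6s−102) + (0)
Last nonzero remainder: −6s²+6s−102. Dividing through by −6 gives the monic gcd s²−s+17.
Cancel s²−s+17 from numerator and denominator to get the reduced form.

(s²+3s−10)/(s+4)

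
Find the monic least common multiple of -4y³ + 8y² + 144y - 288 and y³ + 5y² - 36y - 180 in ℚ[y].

y⁴ + 3y³ - 46y² - 108y + 360

By polynomial division,
  -4y³ + 8y² + 144y - 288 = (-4)(y³ + 5y² - 36y - 180) + (28y² - 1008)
  y³ + 5y² - 36y - 180 = ((1/28)y + 5/28)(28y² - 1008) + (0)
Last nonzero remainder: 28y² - 1008. Dividing through by 28 gives the monic gcd y² - 36.
Then lcm(f, g) = f·g / gcd(f, g); expanding and making the result monic gives the answer.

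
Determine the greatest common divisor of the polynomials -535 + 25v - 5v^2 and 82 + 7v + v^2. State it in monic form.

Euclidean algorithm in ℚ[v]:
  -5v^2 + 25v - 535 = (-5)(v^2 + 7v + 82) + (60v - 125)
  v^2 + 7v + 82 = ((1/60)v + 109/720)(60v - 125) + (14533/144)
  60v - 125 = ((8640/14533)v - 18000/14533)(14533/144) + (0)
The last nonzero remainder is the constant 14533/144, so the polynomials are coprime and gcd = 1.

1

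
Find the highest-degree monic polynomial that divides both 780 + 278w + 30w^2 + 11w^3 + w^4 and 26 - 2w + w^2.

Apply the Euclidean algorithm:
  w^4 + 11w^3 + 30w^2 + 278w + 780 = (w^2 + 13w + 30)(w^2 - 2w + 26) + (0)
The last nonzero remainder w^2 - 2w + 26 is already monic.

26 - 2w + w^2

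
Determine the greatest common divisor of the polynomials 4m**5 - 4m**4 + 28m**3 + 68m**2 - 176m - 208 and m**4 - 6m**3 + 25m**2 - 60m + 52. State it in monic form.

m**3 - 4m**2 + 17m - 26

By polynomial division,
  4m**5 - 4m**4 + 28m**3 + 68m**2 - 176m - 208 = (4m + 20)(m**4 - 6m**3 + 25m**2 - 60m + 52) + (48m**3 - 192m**2 + 816m - 1248)
  m**4 - 6m**3 + 25m**2 - 60m + 52 = ((1/48)m - 1/24)(48m**3 - 192m**2 + 816m - 1248) + (0)
Last nonzero remainder: 48m**3 - 192m**2 + 816m - 1248. Dividing through by 48 gives the monic gcd m**3 - 4m**2 + 17m - 26.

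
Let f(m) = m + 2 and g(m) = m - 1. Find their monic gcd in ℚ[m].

1

Repeated division with remainder:
  m + 2 = (m - 1) + (3)
  m - 1 = ((1/3)m - 1/3)(3) + (0)
The last nonzero remainder is the constant 3, so the polynomials are coprime and gcd = 1.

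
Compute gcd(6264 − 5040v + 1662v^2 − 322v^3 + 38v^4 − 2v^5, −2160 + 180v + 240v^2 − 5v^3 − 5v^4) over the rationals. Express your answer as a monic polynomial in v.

18 − 9v + v^2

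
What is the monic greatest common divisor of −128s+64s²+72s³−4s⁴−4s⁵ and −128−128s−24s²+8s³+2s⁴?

Euclidean algorithm in ℚ[s]:
  −4s⁵−4s⁴+72s³+64s²−128s = (−2s+6)(2s⁴+8s³−24s²−128s−128) + (−24s³−48s²+384s+768)
  2s⁴+8s³−24s²−128s−128 = (−(1/12)s−1/6)(−24s³−48s²+384s+768) + (0)
Last nonzero remainder: −24s³−48s²+384s+768. Dividing through by −24 gives the monic gcd s³+2s²−16s−32.

−32−16s+2s²+s³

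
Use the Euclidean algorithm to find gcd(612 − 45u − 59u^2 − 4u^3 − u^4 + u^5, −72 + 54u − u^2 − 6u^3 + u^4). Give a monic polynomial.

Repeated division with remainder:
  u^5 − u^4 − 4u^3 − 59u^2 − 45u + 612 = (u + 5)(u^4 − 6u^3 − u^2 + 54u − 72) + (27u^3 − 108u^2 − 243u + 972)
  u^4 − 6u^3 − u^2 + 54u − 72 = ((1/27)u − 2/27)(27u^3 − 108u^2 − 243u + 972) + (0)
Last nonzero remainder: 27u^3 − 108u^2 − 243u + 972. Dividing through by 27 gives the monic gcd u^3 − 4u^2 − 9u + 36.

36 − 9u − 4u^2 + u^3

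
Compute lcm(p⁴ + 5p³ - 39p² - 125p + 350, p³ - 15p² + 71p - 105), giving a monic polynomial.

p⁶ - 5p⁵ - 68p⁴ + 370p³ + 781p² - 6125p + 7350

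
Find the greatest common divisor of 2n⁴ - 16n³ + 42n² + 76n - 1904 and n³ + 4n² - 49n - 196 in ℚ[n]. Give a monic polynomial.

Euclidean algorithm in ℚ[n]:
  2n⁴ - 16n³ + 42n² + 76n - 1904 = (2n - 24)(n³ + 4n² - 49n - 196) + (236n² - 708n - 6608)
  n³ + 4n² - 49n - 196 = ((1/236)n + 7/236)(236n² - 708n - 6608) + (0)
Last nonzero remainder: 236n² - 708n - 6608. Dividing through by 236 gives the monic gcd n² - 3n - 28.

n² - 3n - 28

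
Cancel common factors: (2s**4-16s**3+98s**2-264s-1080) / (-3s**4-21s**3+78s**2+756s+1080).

Apply the Euclidean algorithm:
  2s**4-16s**3+98s**2-264s-1080 = (-2/3)(-3s**4-21s**3+78s**2+756s+1080) + (-30s**3+150s**2+240s-360)
  -3s**4-21s**3+78s**2+756s+1080 = ((1/10)s+6/5)(-30s**3+150s**2+240s-360) + (-126s**2+504s+1512)
  -30s**3+150s**2+240s-360 = ((5/21)s-5/21)(-126s**2+504s+1512) + (0)
Last nonzero remainder: -126s**2+504s+1512. Dividing through by -126 gives the monic gcd s**2-4s-12.
Cancel s**2-4s-12 from numerator and denominator to get the reduced form.

(-2s**2+8s-90)/(3s**2+33s+90)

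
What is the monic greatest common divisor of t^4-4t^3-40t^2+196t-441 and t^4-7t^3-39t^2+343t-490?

t^2-49

Repeated division with remainder:
  t^4-4t^3-40t^2+196t-441 = (t^4-7t^3-39t^2+343t-490) + (3t^3-t^2-147t+49)
  t^4-7t^3-39t^2+343t-490 = ((1/3)t-20/9)(3t^3-t^2-147t+49) + ((70/9)t^2-3430/9)
  3t^3-t^2-147t+49 = ((27/70)t-9/70)((70/9)t^2-3430/9) + (0)
Last nonzero remainder: (70/9)t^2-3430/9. Dividing through by 70/9 gives the monic gcd t^2-49.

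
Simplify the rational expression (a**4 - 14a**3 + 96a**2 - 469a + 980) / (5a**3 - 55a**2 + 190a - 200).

Repeated division with remainder:
  a**4 - 14a**3 + 96a**2 - 469a + 980 = ((1/5)a - 3/5)(5a**3 - 55a**2 + 190a - 200) + (25a**2 - 315a + 860)
  5a**3 - 55a**2 + 190a - 200 = ((1/5)a + 8/25)(25a**2 - 315a + 860) + ((594/5)a - 2376/5)
  25a**2 - 315a + 860 = ((125/594)a - 1075/594)((594/5)a - 2376/5) + (0)
Last nonzero remainder: (594/5)a - 2376/5. Dividing through by 594/5 gives the monic gcd a - 4.
Cancel a - 4 from numerator and denominator to get the reduced form.

(a**3 - 10a**2 + 56a - 245)/(5a**2 - 35a + 50)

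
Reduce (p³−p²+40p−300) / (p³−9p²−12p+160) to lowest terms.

(p²+4p+60)/(p²−4p−32)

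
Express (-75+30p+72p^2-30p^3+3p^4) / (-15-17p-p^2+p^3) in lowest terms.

(15-18p+3p^2)/(3+p)

Apply the Euclidean algorithm:
  3p^4-30p^3+72p^2+30p-75 = (3p-27)(p^3-p^2-17p-15) + (96p^2-384p-480)
  p^3-p^2-17p-15 = ((1/96)p+1/32)(96p^2-384p-480) + (0)
Last nonzero remainder: 96p^2-384p-480. Dividing through by 96 gives the monic gcd p^2-4p-5.
Cancel p^2-4p-5 from numerator and denominator to get the reduced form.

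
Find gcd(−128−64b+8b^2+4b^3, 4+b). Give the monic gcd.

4+b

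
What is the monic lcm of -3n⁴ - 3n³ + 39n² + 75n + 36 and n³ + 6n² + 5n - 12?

n⁶ + 4n⁵ - 14n⁴ - 68n³ - 35n² + 64n + 48

Repeated division with remainder:
  -3n⁴ - 3n³ + 39n² + 75n + 36 = (-3n + 15)(n³ + 6n² + 5n - 12) + (-36n² - 36n + 216)
  n³ + 6n² + 5n - 12 = (-(1/36)n - 5/36)(-36n² - 36n + 216) + (6n + 18)
  -36n² - 36n + 216 = (-6n + 12)(6n + 18) + (0)
Last nonzero remainder: 6n + 18. Dividing through by 6 gives the monic gcd n + 3.
Then lcm(f, g) = f·g / gcd(f, g); expanding and making the result monic gives the answer.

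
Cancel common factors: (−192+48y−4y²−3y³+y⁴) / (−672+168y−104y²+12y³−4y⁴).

Repeated division with remainder:
  y⁴−3y³−4y²+48y−192 = (−1/4)(−4y⁴+12y³−104y²+168y−672) + (−30y²+90y−360)
  −4y⁴+12y³−104y²+168y−672 = ((2/15)y²+28/15)(−30y²+90y−360) + (0)
Last nonzero remainder: −30y²+90y−360. Dividing through by −30 gives the monic gcd y²−3y+12.
Cancel y²−3y+12 from numerator and denominator to get the reduced form.

(16−y²)/(56+4y²)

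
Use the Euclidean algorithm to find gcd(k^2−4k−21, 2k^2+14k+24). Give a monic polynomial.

Euclidean algorithm in ℚ[k]:
  k^2−4k−21 = (1/2)(2k^2+14k+24) + (−11k−33)
  2k^2+14k+24 = (−(2/11)k−8/11)(−11k−33) + (0)
Last nonzero remainder: −11k−33. Dividing through by −11 gives the monic gcd k+3.

k+3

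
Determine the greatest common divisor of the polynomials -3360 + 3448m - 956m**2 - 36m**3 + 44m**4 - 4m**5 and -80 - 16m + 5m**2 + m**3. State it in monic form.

-20 + m + m**2

Apply the Euclidean algorithm:
  -4m**5 + 44m**4 - 36m**3 - 956m**2 + 3448m - 3360 = (-4m**2 + 64m - 420)(m**3 + 5m**2 - 16m - 80) + (1848m**2 + 1848m - 36960)
  m**3 + 5m**2 - 16m - 80 = ((1/1848)m + 1/462)(1848m**2 + 1848m - 36960) + (0)
Last nonzero remainder: 1848m**2 + 1848m - 36960. Dividing through by 1848 gives the monic gcd m**2 + m - 20.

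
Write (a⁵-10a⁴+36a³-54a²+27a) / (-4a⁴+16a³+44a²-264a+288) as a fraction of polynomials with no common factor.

(-a³+4a²-3a)/(4a²+8a-32)

Apply the Euclidean algorithm:
  a⁵-10a⁴+36a³-54a²+27a = (-(1/4)a+3/2)(-4a⁴+16a³+44a²-264a+288) + (23a³-186a²+495a-432)
  -4a⁴+16a³+44a²-264a+288 = (-(4/23)a-376/529)(23a³-186a²+495a-432) + (-(1120/529)a²+(6720/529)a-10080/529)
  23a³-186a²+495a-432 = (-(12167/1120)a+1587/70)(-(1120/529)a²+(6720/529)a-10080/529) + (0)
Last nonzero remainder: -(1120/529)a²+(6720/529)a-10080/529. Dividing through by -1120/529 gives the monic gcd a²-6a+9.
Cancel a²-6a+9 from numerator and denominator to get the reduced form.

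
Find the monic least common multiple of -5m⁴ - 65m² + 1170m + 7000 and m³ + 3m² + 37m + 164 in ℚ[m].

m⁶ - m⁵ + 54m⁴ - 247m³ - 633m² - 8194m - 57400

Euclidean algorithm in ℚ[m]:
  -5m⁴ - 65m² + 1170m + 7000 = (-5m + 15)(m³ + 3m² + 37m + 164) + (75m² + 1435m + 4540)
  m³ + 3m² + 37m + 164 = ((1/75)m - 242/1125)(75m² + 1435m + 4540) + ((64159/225)m + 256636/225)
  75m² + 1435m + 4540 = ((16875/64159)m + 255375/64159)((64159/225)m + 256636/225) + (0)
Last nonzero remainder: (64159/225)m + 256636/225. Dividing through by 64159/225 gives the monic gcd m + 4.
Then lcm(f, g) = f·g / gcd(f, g); expanding and making the result monic gives the answer.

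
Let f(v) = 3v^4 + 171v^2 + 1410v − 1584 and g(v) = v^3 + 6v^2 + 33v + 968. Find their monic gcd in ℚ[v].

By polynomial division,
  3v^4 + 171v^2 + 1410v − 1584 = (3v − 18)(v^3 + 6v^2 + 33v + 968) + (180v^2 − 900v + 15840)
  v^3 + 6v^2 + 33v + 968 = ((1/180)v + 11/180)(180v^2 − 900v + 15840) + (0)
Last nonzero remainder: 180v^2 − 900v + 15840. Dividing through by 180 gives the monic gcd v^2 − 5v + 88.

v^2 − 5v + 88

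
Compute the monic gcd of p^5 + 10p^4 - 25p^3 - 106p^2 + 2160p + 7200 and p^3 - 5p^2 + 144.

Repeated division with remainder:
  p^5 + 10p^4 - 25p^3 - 106p^2 + 2160p + 7200 = (p^2 + 15p + 50)(p^3 - 5p^2 + 144) + (0)
The last nonzero remainder p^3 - 5p^2 + 144 is already monic.

p^3 - 5p^2 + 144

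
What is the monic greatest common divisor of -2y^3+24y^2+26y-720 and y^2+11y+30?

Apply the Euclidean algorithm:
  -2y^3+24y^2+26y-720 = (-2y+46)(y^2+11y+30) + (-420y-2100)
  y^2+11y+30 = (-(1/420)y-1/70)(-420y-2100) + (0)
Last nonzero remainder: -420y-2100. Dividing through by -420 gives the monic gcd y+5.

y+5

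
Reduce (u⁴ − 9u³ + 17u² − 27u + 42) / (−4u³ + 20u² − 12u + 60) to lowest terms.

(−u² + 9u − 14)/(4u − 20)

By polynomial division,
  u⁴ − 9u³ + 17u² − 27u + 42 = (−(1/4)u + 1)(−4u³ + 20u² − 12u + 60) + (−6u² − 18)
  −4u³ + 20u² − 12u + 60 = ((2/3)u − 10/3)(−6u² − 18) + (0)
Last nonzero remainder: −6u² − 18. Dividing through by −6 gives the monic gcd u² + 3.
Cancel u² + 3 from numerator and denominator to get the reduced form.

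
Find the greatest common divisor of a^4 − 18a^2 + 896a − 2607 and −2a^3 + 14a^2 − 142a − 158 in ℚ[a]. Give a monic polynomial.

By polynomial division,
  a^4 − 18a^2 + 896a − 2607 = (−(1/2)a − 7/2)(−2a^3 + 14a^2 − 142a − 158) + (−40a^2 + 320a − 3160)
  −2a^3 + 14a^2 − 142a − 158 = ((1/20)a + 1/20)(−40a^2 + 320a − 3160) + (0)
Last nonzero remainder: −40a^2 + 320a − 3160. Dividing through by −40 gives the monic gcd a^2 − 8a + 79.

a^2 − 8a + 79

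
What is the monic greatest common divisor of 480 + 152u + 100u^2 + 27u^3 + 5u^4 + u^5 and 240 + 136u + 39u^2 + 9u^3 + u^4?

By polynomial division,
  u^5 + 5u^4 + 27u^3 + 100u^2 + 152u + 480 = (u - 4)(u^4 + 9u^3 + 39u^2 + 136u + 240) + (24u^3 + 120u^2 + 456u + 1440)
  u^4 + 9u^3 + 39u^2 + 136u + 240 = ((1/24)u + 1/6)(24u^3 + 120u^2 + 456u + 1440) + (0)
Last nonzero remainder: 24u^3 + 120u^2 + 456u + 1440. Dividing through by 24 gives the monic gcd u^3 + 5u^2 + 19u + 60.

60 + 19u + 5u^2 + u^3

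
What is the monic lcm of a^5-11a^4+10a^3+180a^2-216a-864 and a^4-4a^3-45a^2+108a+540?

a^6-6a^5-45a^4+230a^3+684a^2-1944a-4320

Euclidean algorithm in ℚ[a]:
  a^5-11a^4+10a^3+180a^2-216a-864 = (a-7)(a^4-4a^3-45a^2+108a+540) + (27a^3-243a^2+2916)
  a^4-4a^3-45a^2+108a+540 = ((1/27)a+5/27)(27a^3-243a^2+2916) + (0)
Last nonzero remainder: 27a^3-243a^2+2916. Dividing through by 27 gives the monic gcd a^3-9a^2+108.
Then lcm(f, g) = f·g / gcd(f, g); expanding and making the result monic gives the answer.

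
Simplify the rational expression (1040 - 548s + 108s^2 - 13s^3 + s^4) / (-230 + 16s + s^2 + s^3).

Apply the Euclidean algorithm:
  s^4 - 13s^3 + 108s^2 - 548s + 1040 = (s - 14)(s^3 + s^2 + 16s - 230) + (106s^2 - 94s - 2180)
  s^3 + s^2 + 16s - 230 = ((1/106)s + 50/2809)(106s^2 - 94s - 2180) + ((107414/2809)s - 537070/2809)
  106s^2 - 94s - 2180 = ((148877/53707)s + 612362/53707)((107414/2809)s - 537070/2809) + (0)
Last nonzero remainder: (107414/2809)s - 537070/2809. Dividing through by 107414/2809 gives the monic gcd s - 5.
Cancel s - 5 from numerator and denominator to get the reduced form.

(-208 + 68s - 8s^2 + s^3)/(46 + 6s + s^2)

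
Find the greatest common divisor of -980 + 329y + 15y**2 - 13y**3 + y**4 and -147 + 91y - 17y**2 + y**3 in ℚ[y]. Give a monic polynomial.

49 - 14y + y**2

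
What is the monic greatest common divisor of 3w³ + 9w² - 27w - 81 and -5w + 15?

w - 3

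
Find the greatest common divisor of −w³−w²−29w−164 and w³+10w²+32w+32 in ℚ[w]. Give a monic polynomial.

w+4

By polynomial division,
  −w³−w²−29w−164 = (−1)(w³+10w²+32w+32) + (9w²+3w−132)
  w³+10w²+32w+32 = ((1/9)w+29/27)(9w²+3w−132) + ((391/9)w+1564/9)
  9w²+3w−132 = ((81/391)w−297/391)((391/9)w+1564/9) + (0)
Last nonzero remainder: (391/9)w+1564/9. Dividing through by 391/9 gives the monic gcd w+4.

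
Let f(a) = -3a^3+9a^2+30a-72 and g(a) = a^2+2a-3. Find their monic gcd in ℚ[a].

a+3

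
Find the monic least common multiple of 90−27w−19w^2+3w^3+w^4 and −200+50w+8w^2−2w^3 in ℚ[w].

1800−1350w−47w^2+204w^3−26w^4−6w^5+w^6

Apply the Euclidean algorithm:
  w^4+3w^3−19w^2−27w+90 = (−(1/2)w−7/2)(−2w^3+8w^2+50w−200) + (34w^2+48w−610)
  −2w^3+8w^2+50w−200 = (−(1/17)w+92/289)(34w^2+48w−610) + (−(336/289)w−1680/289)
  34w^2+48w−610 = (−(4913/168)w+17629/168)(−(336/289)w−1680/289) + (0)
Last nonzero remainder: −(336/289)w−1680/289. Dividing through by −336/289 gives the monic gcd w+5.
Then lcm(f, g) = f·g / gcd(f, g); expanding and making the result monic gives the answer.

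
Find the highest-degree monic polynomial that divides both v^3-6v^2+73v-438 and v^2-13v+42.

v-6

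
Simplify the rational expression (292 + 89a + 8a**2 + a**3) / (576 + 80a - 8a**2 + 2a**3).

(73 + 4a + a**2)/(144 - 16a + 2a**2)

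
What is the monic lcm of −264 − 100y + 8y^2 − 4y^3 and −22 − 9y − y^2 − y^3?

726 + 209y + 19y^2 + 38y^3 − 3y^4 + y^5

By polynomial division,
  −4y^3 + 8y^2 − 100y − 264 = (4)(−y^3 − y^2 − 9y − 22) + (12y^2 − 64y − 176)
  −y^3 − y^2 − 9y − 22 = (−(1/12)y − 19/36)(12y^2 − 64y − 176) + (−(517/9)y − 1034/9)
  12y^2 − 64y − 176 = (−(108/517)y + 72/47)(−(517/9)y − 1034/9) + (0)
Last nonzero remainder: −(517/9)y − 1034/9. Dividing through by −517/9 gives the monic gcd y + 2.
Then lcm(f, g) = f·g / gcd(f, g); expanding and making the result monic gives the answer.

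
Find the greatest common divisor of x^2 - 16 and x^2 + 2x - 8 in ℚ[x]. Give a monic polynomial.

Apply the Euclidean algorithm:
  x^2 - 16 = (x^2 + 2x - 8) + (-2x - 8)
  x^2 + 2x - 8 = (-(1/2)x + 1)(-2x - 8) + (0)
Last nonzero remainder: -2x - 8. Dividing through by -2 gives the monic gcd x + 4.

x + 4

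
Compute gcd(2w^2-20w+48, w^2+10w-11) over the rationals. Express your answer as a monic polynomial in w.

Repeated division with remainder:
  2w^2-20w+48 = (2)(w^2+10w-11) + (-40w+70)
  w^2+10w-11 = (-(1/40)w-47/160)(-40w+70) + (153/16)
  -40w+70 = (-(640/153)w+1120/153)(153/16) + (0)
The last nonzero remainder is the constant 153/16, so the polynomials are coprime and gcd = 1.

1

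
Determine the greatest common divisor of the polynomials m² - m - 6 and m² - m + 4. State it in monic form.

Repeated division with remainder:
  m² - m - 6 = (m² - m + 4) + (-10)
  m² - m + 4 = (-(1/10)m² + (1/10)m - 2/5)(-10) + (0)
The last nonzero remainder is the constant -10, so the polynomials are coprime and gcd = 1.

1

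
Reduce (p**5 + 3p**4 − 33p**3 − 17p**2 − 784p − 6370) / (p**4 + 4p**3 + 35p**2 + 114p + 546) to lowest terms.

(p**3 + 5p**2 − 49p − 245)/(p**2 + 6p + 21)

By polynomial division,
  p**5 + 3p**4 − 33p**3 − 17p**2 − 784p − 6370 = (p − 1)(p**4 + 4p**3 + 35p**2 + 114p + 546) + (−64p**3 − 96p**2 − 1216p − 5824)
  p**4 + 4p**3 + 35p**2 + 114p + 546 = (−(1/64)p − 5/128)(−64p**3 − 96p**2 − 1216p − 5824) + ((49/4)p**2 − (49/2)p + 637/2)
  −64p**3 − 96p**2 − 1216p − 5824 = (−(256/49)p − 128/7)((49/4)p**2 − (49/2)p + 637/2) + (0)
Last nonzero remainder: (49/4)p**2 − (49/2)p + 637/2. Dividing through by 49/4 gives the monic gcd p**2 − 2p + 26.
Cancel p**2 − 2p + 26 from numerator and denominator to get the reduced form.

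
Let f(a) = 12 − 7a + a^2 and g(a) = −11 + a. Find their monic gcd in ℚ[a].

1

Euclidean algorithm in ℚ[a]:
  a^2 − 7a + 12 = (a + 4)(a − 11) + (56)
  a − 11 = ((1/56)a − 11/56)(56) + (0)
The last nonzero remainder is the constant 56, so the polynomials are coprime and gcd = 1.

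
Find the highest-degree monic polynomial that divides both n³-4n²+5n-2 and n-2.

n-2

Apply the Euclidean algorithm:
  n³-4n²+5n-2 = (n²-2n+1)(n-2) + (0)
The last nonzero remainder n-2 is already monic.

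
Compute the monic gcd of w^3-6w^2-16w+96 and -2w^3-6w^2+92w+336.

Apply the Euclidean algorithm:
  w^3-6w^2-16w+96 = (-1/2)(-2w^3-6w^2+92w+336) + (-9w^2+30w+264)
  -2w^3-6w^2+92w+336 = ((2/9)w+38/27)(-9w^2+30w+264) + (-(80/9)w-320/9)
  -9w^2+30w+264 = ((81/80)w-297/40)(-(80/9)w-320/9) + (0)
Last nonzero remainder: -(80/9)w-320/9. Dividing through by -80/9 gives the monic gcd w+4.

w+4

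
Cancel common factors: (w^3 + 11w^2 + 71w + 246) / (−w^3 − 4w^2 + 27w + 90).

(−w^2 − 5w − 41)/(w^2 − 2w − 15)

Euclidean algorithm in ℚ[w]:
  w^3 + 11w^2 + 71w + 246 = (−1)(−w^3 − 4w^2 + 27w + 90) + (7w^2 + 98w + 336)
  −w^3 − 4w^2 + 27w + 90 = (−(1/7)w + 10/7)(7w^2 + 98w + 336) + (−65w − 390)
  7w^2 + 98w + 336 = (−(7/65)w − 56/65)(−65w − 390) + (0)
Last nonzero remainder: −65w − 390. Dividing through by −65 gives the monic gcd w + 6.
Cancel w + 6 from numerator and denominator to get the reduced form.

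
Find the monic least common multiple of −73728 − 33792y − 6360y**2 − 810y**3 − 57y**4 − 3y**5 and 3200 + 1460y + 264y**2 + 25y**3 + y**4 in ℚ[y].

By polynomial division,
  −3y**5 − 57y**4 − 810y**3 − 6360y**2 − 33792y − 73728 = (−3y + 18)(y**4 + 25y**3 + 264y**2 + 1460y + 3200) + (−468y**3 − 6732y**2 − 50472y − 131328)
  y**4 + 25y**3 + 264y**2 + 1460y + 3200 = (−(1/468)y − 23/1014)(−468y**3 − 6732y**2 − 50472y − 131328) + ((584/169)y**2 + (5840/169)y + 37376/169)
  −468y**3 − 6732y**2 − 50472y − 131328 = (−(19773/146)y − 86697/146)((584/169)y**2 + (5840/169)y + 37376/169) + (0)
Last nonzero remainder: (584/169)y**2 + (5840/169)y + 37376/169. Dividing through by 584/169 gives the monic gcd y**2 + 10y + 64.
Then lcm(f, g) = f·g / gcd(f, g); expanding and making the result monic gives the answer.

1228800 + 931840y + 299536y**2 + 56564y**3 + 7120y**4 + 605y**5 + 34y**6 + y**7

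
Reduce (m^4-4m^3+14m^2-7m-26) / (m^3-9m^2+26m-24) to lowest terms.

(m^3-2m^2+10m+13)/(m^2-7m+12)

Euclidean algorithm in ℚ[m]:
  m^4-4m^3+14m^2-7m-26 = (m+5)(m^3-9m^2+26m-24) + (33m^2-113m+94)
  m^3-9m^2+26m-24 = ((1/33)m-184/1089)(33m^2-113m+94) + ((4420/1089)m-8840/1089)
  33m^2-113m+94 = ((35937/4420)m-51183/4420)((4420/1089)m-8840/1089) + (0)
Last nonzero remainder: (4420/1089)m-8840/1089. Dividing through by 4420/1089 gives the monic gcd m-2.
Cancel m-2 from numerator and denominator to get the reduced form.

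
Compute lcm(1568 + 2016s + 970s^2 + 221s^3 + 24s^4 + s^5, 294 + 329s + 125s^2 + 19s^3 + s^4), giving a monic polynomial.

By polynomial division,
  s^5 + 24s^4 + 221s^3 + 970s^2 + 2016s + 1568 = (s + 5)(s^4 + 19s^3 + 125s^2 + 329s + 294) + (s^3 + 16s^2 + 77s + 98)
  s^4 + 19s^3 + 125s^2 + 329s + 294 = (s + 3)(s^3 + 16s^2 + 77s + 98) + (0)
The last nonzero remainder s^3 + 16s^2 + 77s + 98 is already monic.
Then lcm(f, g) = f·g / gcd(f, g); expanding and making the result monic gives the answer.

4704 + 7616s + 4926s^2 + 1633s^3 + 293s^4 + 27s^5 + s^6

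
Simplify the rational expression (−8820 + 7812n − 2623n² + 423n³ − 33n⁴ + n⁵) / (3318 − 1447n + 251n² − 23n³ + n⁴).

Repeated division with remainder:
  n⁵ − 33n⁴ + 423n³ − 2623n² + 7812n − 8820 = (n − 10)(n⁴ − 23n³ + 251n² − 1447n + 3318) + (−58n³ + 1334n² − 9976n + 24360)
  n⁴ − 23n³ + 251n² − 1447n + 3318 = (−(1/58)n)(−58n³ + 1334n² − 9976n + 24360) + (79n² − 1027n + 3318)
  −58n³ + 1334n² − 9976n + 24360 = (−(58/79)n + 580/79)(79n² − 1027n + 3318) + (0)
Last nonzero remainder: 79n² − 1027n + 3318. Dividing through by 79 gives the monic gcd n² − 13n + 42.
Cancel n² − 13n + 42 from numerator and denominator to get the reduced form.

(−210 + 121n − 20n² + n³)/(79 − 10n + n²)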